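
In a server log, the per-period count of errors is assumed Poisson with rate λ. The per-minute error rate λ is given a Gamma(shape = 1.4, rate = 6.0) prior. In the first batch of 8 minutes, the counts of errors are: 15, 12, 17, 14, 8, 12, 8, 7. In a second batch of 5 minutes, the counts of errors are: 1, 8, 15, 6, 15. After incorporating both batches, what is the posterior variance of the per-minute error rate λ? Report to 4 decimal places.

With a Gamma(shape α, rate β) prior, the Poisson likelihood is conjugate: the posterior is Gamma(α + ΣXᵢ, β + n).
Batch 1: sum of counts S = 93 over n = 8 minutes.
After batch 1: Gamma(α+S, β+n) = Gamma(1.4+93, 6.0+8) = Gamma(94.4, 14.0).
Batch 2: sum of counts S = 45 over n = 5 minutes.
After batch 2: Gamma(α+S, β+n) = Gamma(94.4+45, 14.0+5) = Gamma(139.4, 19.0).
Var = α/β² = 139.4/19.0² = 0.3861.

0.3861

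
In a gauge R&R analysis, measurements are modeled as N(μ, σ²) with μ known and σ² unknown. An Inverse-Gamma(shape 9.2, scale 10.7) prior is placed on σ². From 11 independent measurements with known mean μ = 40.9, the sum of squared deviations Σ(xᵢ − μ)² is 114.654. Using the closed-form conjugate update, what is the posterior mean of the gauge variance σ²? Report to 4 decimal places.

4.9655

With known mean μ and an Inverse-Gamma(α, β) prior on σ², the Normal likelihood is conjugate: posterior is Inv-Gamma(α + n/2, β + Σ(xᵢ−μ)²/2).
Posterior: Inv-Gamma(9.2 + 11/2, 10.7 + 114.654/2) = Inv-Gamma(14.70, 68.0270).
E[σ²|data] = β/(α−1) = 68.0270/13.70 = 4.9655.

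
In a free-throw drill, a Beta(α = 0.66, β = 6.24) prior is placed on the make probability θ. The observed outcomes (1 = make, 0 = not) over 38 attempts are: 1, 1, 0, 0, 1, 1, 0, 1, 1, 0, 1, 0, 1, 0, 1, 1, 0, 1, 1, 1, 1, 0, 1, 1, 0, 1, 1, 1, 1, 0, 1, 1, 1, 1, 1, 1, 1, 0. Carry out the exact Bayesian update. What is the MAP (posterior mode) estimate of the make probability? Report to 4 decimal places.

The Beta prior is conjugate to a Binomial/Bernoulli likelihood; the update adds successes to α and failures to β.
Posterior: Beta(α+k, β+n−k) = Beta(0.66+27, 6.24+11) = Beta(27.66, 17.24).
Mode of Beta(a,b) for a,b>1 is (a−1)/(a+b−2) = 26.66/42.90 = 0.6214.

0.6214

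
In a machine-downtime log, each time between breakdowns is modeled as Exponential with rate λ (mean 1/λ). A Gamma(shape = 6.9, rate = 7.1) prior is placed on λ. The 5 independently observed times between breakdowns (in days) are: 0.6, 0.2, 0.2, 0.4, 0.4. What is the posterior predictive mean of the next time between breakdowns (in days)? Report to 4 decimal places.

With a Gamma(shape α, rate β) prior on the exponential rate λ, the posterior after n observations with total T = Σxᵢ is Gamma(α+n, β+T).
Sum of observations T = 1.8 days; n = 5.
Posterior: Gamma(6.9+5, 7.1+1.8) = Gamma(11.9, 8.9).
The predictive distribution for the next observation is Lomax; its mean is β/(α−1) = 8.9/10.9 = 0.8165.

0.8165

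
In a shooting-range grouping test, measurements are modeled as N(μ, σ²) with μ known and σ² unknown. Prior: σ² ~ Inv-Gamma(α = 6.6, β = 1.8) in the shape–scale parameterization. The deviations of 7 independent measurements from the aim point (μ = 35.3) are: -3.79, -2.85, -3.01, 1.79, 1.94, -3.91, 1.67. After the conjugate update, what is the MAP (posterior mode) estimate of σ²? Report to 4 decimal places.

With known mean μ and an Inverse-Gamma(α, β) prior on σ², the Normal likelihood is conjugate: posterior is Inv-Gamma(α + n/2, β + Σ(xᵢ−μ)²/2).
Σ(xᵢ−μ)² = (-3.79)² + (-2.85)² + (-3.01)² + (1.79)² + (1.94)² + (-3.91)² + (1.67)² = 56.5914.
Posterior: Inv-Gamma(6.6 + 7/2, 1.8 + 56.5914/2) = Inv-Gamma(10.10, 30.09570).
Mode = β/(α+1) = 30.09570/11.10 = 2.7113.

2.7113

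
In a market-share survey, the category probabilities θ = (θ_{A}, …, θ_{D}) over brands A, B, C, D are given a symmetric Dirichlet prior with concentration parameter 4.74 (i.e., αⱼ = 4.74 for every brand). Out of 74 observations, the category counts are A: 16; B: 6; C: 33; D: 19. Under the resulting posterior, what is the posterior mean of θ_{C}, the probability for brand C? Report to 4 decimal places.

0.4060

The Dirichlet prior is conjugate to the Multinomial likelihood: each posterior αⱼ = prior αⱼ + observed count nⱼ.
Posterior concentration: (20.74, 10.74, 37.74, 23.74), total = 92.96.
E[θ_{C}|data] = α_{C}/Σα = 37.74/92.96 = 0.4060.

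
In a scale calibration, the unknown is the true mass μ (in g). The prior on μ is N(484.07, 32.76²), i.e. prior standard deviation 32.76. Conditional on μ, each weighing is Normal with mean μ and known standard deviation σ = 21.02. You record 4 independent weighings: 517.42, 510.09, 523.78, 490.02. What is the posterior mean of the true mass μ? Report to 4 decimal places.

For Normal data with known variance σ², a Normal(μ₀, σ₀²) prior on μ is conjugate. Posterior precision = 1/σ₀² + n/σ²; posterior mean is the precision-weighted average of μ₀ and x̄.
Σxᵢ = 517.42 + 510.09 + 523.78 + 490.02 = 2041.31, so n·x̄ = 2041.31.
σ₀² = 32.76² = 1073.2176, σ² = 21.02² = 441.8404; σ² + n·σ₀² = 441.8404 + 4·1073.2176 = 4734.7108.
Posterior mean = (μ₀/σ₀² + n·x̄/σ²)/(1/σ₀² + n/σ²) = (σ²·μ₀ + σ₀²·n·x̄)/(σ² + n·σ₀²) = (441.8404·484.07 + 1073.2176·2041.31)/4734.7108 = 2404651.501484/4734.7108 = 507.8772.

507.8772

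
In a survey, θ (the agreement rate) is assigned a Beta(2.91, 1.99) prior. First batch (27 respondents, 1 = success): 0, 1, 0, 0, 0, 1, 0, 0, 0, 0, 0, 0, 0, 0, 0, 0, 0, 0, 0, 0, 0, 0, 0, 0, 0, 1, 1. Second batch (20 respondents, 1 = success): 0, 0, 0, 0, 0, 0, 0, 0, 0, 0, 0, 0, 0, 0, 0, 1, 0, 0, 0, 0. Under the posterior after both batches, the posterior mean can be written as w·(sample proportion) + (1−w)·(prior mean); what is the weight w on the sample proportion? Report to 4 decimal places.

0.9056

The Beta prior is conjugate to a Binomial/Bernoulli likelihood; the update adds successes to α and failures to β.
Total number of respondents: n = 27 + 20 = 47.
Posterior mean = (α₀+k)/(α₀+β₀+n) = [n/(α₀+β₀+n)]·(k/n) + [(α₀+β₀)/(α₀+β₀+n)]·α₀/(α₀+β₀), so only n and the prior enter the weight.
The weight on the data is w = n/(α₀+β₀+n) = 47/(2.91+1.99+47) = 47/51.90 = 0.9056.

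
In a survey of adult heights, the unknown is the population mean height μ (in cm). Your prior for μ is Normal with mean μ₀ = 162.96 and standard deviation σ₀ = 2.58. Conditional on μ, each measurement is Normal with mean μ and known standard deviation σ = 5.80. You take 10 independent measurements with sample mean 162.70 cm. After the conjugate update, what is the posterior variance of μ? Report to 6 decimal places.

For Normal data with known variance σ², a Normal(μ₀, σ₀²) prior on μ is conjugate. Posterior precision = 1/σ₀² + n/σ²; posterior mean is the precision-weighted average of μ₀ and x̄.
σ₀² = 2.58² = 6.6564, σ² = 5.80² = 33.64; σ² + n·σ₀² = 33.64 + 10·6.6564 = 100.204.
Posterior precision = 1/σ₀² + n/σ² = 1/6.6564 + 10/33.64 = (σ² + n·σ₀²)/(σ₀²σ²) = 100.204/(6.6564·33.64); posterior variance σₙ² = σ₀²σ²/(σ² + n·σ₀²) = 6.6564·33.64/100.204 = 2.234654.

2.234654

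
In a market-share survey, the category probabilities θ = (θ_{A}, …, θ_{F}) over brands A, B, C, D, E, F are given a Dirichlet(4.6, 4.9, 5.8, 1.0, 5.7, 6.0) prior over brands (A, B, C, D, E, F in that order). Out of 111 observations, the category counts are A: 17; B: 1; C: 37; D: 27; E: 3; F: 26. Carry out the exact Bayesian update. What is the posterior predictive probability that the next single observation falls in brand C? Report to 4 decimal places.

The Dirichlet prior is conjugate to the Multinomial likelihood: each posterior αⱼ = prior αⱼ + observed count nⱼ.
Posterior concentration: (21.6, 5.9, 42.8, 28.0, 8.7, 32.0), total = 139.0.
P(next = C | data) = α_{C}/Σα = 0.3079.

0.3079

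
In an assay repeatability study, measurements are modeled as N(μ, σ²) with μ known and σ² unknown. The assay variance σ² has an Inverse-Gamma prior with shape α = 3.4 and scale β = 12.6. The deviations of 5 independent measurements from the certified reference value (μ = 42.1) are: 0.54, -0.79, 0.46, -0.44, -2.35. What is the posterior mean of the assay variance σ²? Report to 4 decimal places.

3.2697

With known mean μ and an Inverse-Gamma(α, β) prior on σ², the Normal likelihood is conjugate: posterior is Inv-Gamma(α + n/2, β + Σ(xᵢ−μ)²/2).
Σ(xᵢ−μ)² = (0.54)² + (-0.79)² + (0.46)² + (-0.44)² + (-2.35)² = 6.8434.
Posterior: Inv-Gamma(3.4 + 5/2, 12.6 + 6.8434/2) = Inv-Gamma(5.90, 16.02170).
E[σ²|data] = β/(α−1) = 16.02170/4.90 = 3.2697.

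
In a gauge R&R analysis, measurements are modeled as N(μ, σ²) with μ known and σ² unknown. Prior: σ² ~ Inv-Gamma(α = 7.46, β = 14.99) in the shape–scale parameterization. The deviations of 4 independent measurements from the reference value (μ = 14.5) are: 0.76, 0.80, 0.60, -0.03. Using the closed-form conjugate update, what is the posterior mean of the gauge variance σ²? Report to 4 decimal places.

1.8652

With known mean μ and an Inverse-Gamma(α, β) prior on σ², the Normal likelihood is conjugate: posterior is Inv-Gamma(α + n/2, β + Σ(xᵢ−μ)²/2).
Σ(xᵢ−μ)² = (0.76)² + (0.80)² + (0.60)² + (-0.03)² = 1.5785.
Posterior: Inv-Gamma(7.46 + 4/2, 14.99 + 1.5785/2) = Inv-Gamma(9.46, 15.77925).
E[σ²|data] = β/(α−1) = 15.77925/8.46 = 1.8652.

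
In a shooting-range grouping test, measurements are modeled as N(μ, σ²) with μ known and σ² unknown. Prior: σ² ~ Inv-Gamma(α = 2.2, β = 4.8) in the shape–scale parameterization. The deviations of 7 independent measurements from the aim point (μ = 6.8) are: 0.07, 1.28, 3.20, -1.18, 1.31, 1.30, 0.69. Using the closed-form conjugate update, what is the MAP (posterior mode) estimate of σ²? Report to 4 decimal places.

With known mean μ and an Inverse-Gamma(α, β) prior on σ², the Normal likelihood is conjugate: posterior is Inv-Gamma(α + n/2, β + Σ(xᵢ−μ)²/2).
Σ(xᵢ−μ)² = (0.07)² + (1.28)² + (3.20)² + (-1.18)² + (1.31)² + (1.30)² + (0.69)² = 17.1579.
Posterior: Inv-Gamma(2.2 + 7/2, 4.8 + 17.1579/2) = Inv-Gamma(5.70, 13.37895).
Mode = β/(α+1) = 13.37895/6.70 = 1.9969.

1.9969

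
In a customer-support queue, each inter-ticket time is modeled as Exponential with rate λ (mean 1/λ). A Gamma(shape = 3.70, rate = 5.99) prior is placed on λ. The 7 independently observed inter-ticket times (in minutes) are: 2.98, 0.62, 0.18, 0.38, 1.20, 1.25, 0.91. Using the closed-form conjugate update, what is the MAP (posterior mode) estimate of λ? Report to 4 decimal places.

0.7180

With a Gamma(shape α, rate β) prior on the exponential rate λ, the posterior after n observations with total T = Σxᵢ is Gamma(α+n, β+T).
Sum of observations T = 7.52 minutes; n = 7.
Posterior: Gamma(3.70+7, 5.99+7.52) = Gamma(10.70, 13.51).
Mode = (α−1)/β = 0.7180.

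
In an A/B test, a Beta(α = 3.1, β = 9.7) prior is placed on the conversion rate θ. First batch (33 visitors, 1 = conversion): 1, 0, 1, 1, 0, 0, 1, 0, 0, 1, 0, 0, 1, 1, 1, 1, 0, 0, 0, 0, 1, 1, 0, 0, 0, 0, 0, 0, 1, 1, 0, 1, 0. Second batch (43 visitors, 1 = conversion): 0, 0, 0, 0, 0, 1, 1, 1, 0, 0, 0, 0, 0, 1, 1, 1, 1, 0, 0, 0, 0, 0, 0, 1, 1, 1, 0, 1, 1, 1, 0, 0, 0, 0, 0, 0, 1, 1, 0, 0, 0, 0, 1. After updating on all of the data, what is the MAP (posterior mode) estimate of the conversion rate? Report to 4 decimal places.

0.3698

The Beta prior is conjugate to a Binomial/Bernoulli likelihood; the update adds successes to α and failures to β.
After batch 1: Beta(3.1+14, 9.7+19) = Beta(17.1, 28.7).
After batch 2: Beta(17.1+16, 28.7+27) = Beta(33.1, 55.7).
Mode of Beta(a,b) for a,b>1 is (a−1)/(a+b−2) = 32.1/86.8 = 0.3698.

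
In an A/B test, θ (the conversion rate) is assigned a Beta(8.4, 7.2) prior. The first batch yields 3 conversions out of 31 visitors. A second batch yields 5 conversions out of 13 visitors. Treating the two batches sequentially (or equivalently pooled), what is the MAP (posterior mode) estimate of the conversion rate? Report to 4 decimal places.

The Beta prior is conjugate to a Binomial/Bernoulli likelihood; the update adds successes to α and failures to β.
After batch 1: Beta(8.4+3, 7.2+28) = Beta(11.4, 35.2).
After batch 2: Beta(11.4+5, 35.2+8) = Beta(16.4, 43.2).
Mode of Beta(a,b) for a,b>1 is (a−1)/(a+b−2) = 15.4/57.6 = 0.2674.

0.2674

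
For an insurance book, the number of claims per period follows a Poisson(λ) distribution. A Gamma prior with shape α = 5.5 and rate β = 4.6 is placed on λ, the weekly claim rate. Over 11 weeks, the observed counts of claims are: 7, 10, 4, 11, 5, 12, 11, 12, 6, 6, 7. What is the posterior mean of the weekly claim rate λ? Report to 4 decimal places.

With a Gamma(shape α, rate β) prior, the Poisson likelihood is conjugate: the posterior is Gamma(α + ΣXᵢ, β + n).
Sum of counts S = 91 over n = 11 weeks.
Posterior: Gamma(α+S, β+n) = Gamma(5.5+91, 4.6+11) = Gamma(96.5, 15.6).
Posterior mean = α/β = 96.5/15.6 = 6.1859.

6.1859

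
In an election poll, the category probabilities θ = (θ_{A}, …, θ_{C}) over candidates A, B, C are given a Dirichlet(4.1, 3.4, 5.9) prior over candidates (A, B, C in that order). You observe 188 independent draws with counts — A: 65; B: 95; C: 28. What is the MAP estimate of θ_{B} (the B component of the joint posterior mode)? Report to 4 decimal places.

The Dirichlet prior is conjugate to the Multinomial likelihood: each posterior αⱼ = prior αⱼ + observed count nⱼ.
Posterior concentration: (69.1, 98.4, 33.9), total = 201.4.
Joint mode component: (α_{B}−1)/(Σα−K) = 97.4/198.4 = 0.4909.

0.4909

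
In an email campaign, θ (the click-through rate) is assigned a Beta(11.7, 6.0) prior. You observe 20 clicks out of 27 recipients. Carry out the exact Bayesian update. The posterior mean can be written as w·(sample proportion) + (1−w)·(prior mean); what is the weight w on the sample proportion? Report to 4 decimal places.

The Beta prior is conjugate to a Binomial/Bernoulli likelihood; the update adds successes to α and failures to β.
Posterior mean = (α₀+k)/(α₀+β₀+n) = [n/(α₀+β₀+n)]·(k/n) + [(α₀+β₀)/(α₀+β₀+n)]·α₀/(α₀+β₀), so only n and the prior enter the weight.
The weight on the data is w = n/(α₀+β₀+n) = 27/(11.7+6.0+27) = 27/44.7 = 0.6040.

0.6040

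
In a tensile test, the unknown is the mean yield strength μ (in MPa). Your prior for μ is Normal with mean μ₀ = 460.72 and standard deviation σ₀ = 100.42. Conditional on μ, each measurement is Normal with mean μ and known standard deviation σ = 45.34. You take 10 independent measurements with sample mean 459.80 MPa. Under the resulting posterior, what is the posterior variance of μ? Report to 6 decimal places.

For Normal data with known variance σ², a Normal(μ₀, σ₀²) prior on μ is conjugate. Posterior precision = 1/σ₀² + n/σ²; posterior mean is the precision-weighted average of μ₀ and x̄.
σ₀² = 100.42² = 10084.1764, σ² = 45.34² = 2055.7156; σ² + n·σ₀² = 2055.7156 + 10·10084.1764 = 102897.4796.
Posterior precision = 1/σ₀² + n/σ² = 1/10084.1764 + 10/2055.7156 = (σ² + n·σ₀²)/(σ₀²σ²) = 102897.4796/(10084.1764·2055.7156); posterior variance σₙ² = σ₀²σ²/(σ² + n·σ₀²) = 10084.1764·2055.7156/102897.4796 = 201.464592.

201.464592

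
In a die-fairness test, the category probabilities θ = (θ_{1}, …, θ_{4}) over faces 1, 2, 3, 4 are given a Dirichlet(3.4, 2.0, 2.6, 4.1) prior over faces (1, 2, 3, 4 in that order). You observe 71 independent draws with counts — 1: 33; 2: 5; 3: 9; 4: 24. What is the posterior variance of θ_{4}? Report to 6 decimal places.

0.002661

The Dirichlet prior is conjugate to the Multinomial likelihood: each posterior αⱼ = prior αⱼ + observed count nⱼ.
Posterior concentration: (36.4, 7.0, 11.6, 28.1), total = 83.1.
Var[θ_j] = α_j(Σα−α_j)/((Σα)²(Σα+1)) = 28.1·55.0/(83.1²·84.1) = 0.002661.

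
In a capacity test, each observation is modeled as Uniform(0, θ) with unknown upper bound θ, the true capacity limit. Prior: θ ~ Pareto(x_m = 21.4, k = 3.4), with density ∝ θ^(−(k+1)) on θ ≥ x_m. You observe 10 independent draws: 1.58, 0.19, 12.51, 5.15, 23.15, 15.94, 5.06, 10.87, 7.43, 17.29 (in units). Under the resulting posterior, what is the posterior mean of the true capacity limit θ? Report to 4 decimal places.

25.0169

A Pareto(scale x_m, shape k) prior on the upper bound θ of Uniform(0, θ) is conjugate: posterior is Pareto(max(x_m, max xᵢ), k + n).
Sample maximum = 23.15; prior scale x_m = 21.4 → posterior scale = max = 23.15.
Posterior shape = 3.4 + 10 = 13.4.
E[θ|data] = k·x_m/(k−1) = 13.4·23.15/12.4 = 25.0169.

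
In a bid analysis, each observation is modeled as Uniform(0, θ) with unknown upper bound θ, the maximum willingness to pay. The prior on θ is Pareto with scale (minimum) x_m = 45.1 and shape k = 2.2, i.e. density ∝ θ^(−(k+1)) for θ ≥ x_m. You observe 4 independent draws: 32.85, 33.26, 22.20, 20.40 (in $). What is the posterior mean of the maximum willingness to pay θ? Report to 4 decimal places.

A Pareto(scale x_m, shape k) prior on the upper bound θ of Uniform(0, θ) is conjugate: posterior is Pareto(max(x_m, max xᵢ), k + n).
Sample maximum = 33.26; prior scale x_m = 45.1 → posterior scale = max = 45.10.
Posterior shape = 2.2 + 4 = 6.2.
E[θ|data] = k·x_m/(k−1) = 6.2·45.10/5.2 = 53.7731.

53.7731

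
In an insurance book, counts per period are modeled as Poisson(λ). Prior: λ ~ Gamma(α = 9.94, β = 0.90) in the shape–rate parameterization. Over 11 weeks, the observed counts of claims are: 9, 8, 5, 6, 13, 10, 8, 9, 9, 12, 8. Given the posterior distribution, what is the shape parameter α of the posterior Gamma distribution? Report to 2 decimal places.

106.94

With a Gamma(shape α, rate β) prior, the Poisson likelihood is conjugate: the posterior is Gamma(α + ΣXᵢ, β + n).
Sum of counts S = 97 over n = 11 weeks.
Posterior: Gamma(α+S, β+n) = Gamma(9.94+97, 0.90+11) = Gamma(106.94, 11.90).
Posterior α = 106.94.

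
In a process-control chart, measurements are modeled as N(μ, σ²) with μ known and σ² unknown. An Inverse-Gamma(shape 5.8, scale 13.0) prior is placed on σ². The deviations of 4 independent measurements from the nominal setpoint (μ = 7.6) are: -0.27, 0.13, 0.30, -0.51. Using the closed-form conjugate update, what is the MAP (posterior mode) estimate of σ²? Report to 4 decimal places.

1.5023

With known mean μ and an Inverse-Gamma(α, β) prior on σ², the Normal likelihood is conjugate: posterior is Inv-Gamma(α + n/2, β + Σ(xᵢ−μ)²/2).
Σ(xᵢ−μ)² = (-0.27)² + (0.13)² + (0.30)² + (-0.51)² = 0.4399.
Posterior: Inv-Gamma(5.8 + 4/2, 13.0 + 0.4399/2) = Inv-Gamma(7.80, 13.21995).
Mode = β/(α+1) = 13.21995/8.80 = 1.5023.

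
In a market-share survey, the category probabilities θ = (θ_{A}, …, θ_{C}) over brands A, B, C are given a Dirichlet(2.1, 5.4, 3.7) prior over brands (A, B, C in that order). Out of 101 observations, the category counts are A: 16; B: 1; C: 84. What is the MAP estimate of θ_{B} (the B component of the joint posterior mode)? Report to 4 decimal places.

The Dirichlet prior is conjugate to the Multinomial likelihood: each posterior αⱼ = prior αⱼ + observed count nⱼ.
Posterior concentration: (18.1, 6.4, 87.7), total = 112.2.
Joint mode component: (α_{B}−1)/(Σα−K) = 5.4/109.2 = 0.0495.

0.0495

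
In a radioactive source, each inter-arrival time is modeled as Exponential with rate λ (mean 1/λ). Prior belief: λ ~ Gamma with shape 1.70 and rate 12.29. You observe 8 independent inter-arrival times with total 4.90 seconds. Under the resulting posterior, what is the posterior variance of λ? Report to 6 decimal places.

With a Gamma(shape α, rate β) prior on the exponential rate λ, the posterior after n observations with total T = Σxᵢ is Gamma(α+n, β+T).
Posterior: Gamma(1.70+8, 12.29+4.90) = Gamma(9.70, 17.19).
Var = α/β² = 0.032826.

0.032826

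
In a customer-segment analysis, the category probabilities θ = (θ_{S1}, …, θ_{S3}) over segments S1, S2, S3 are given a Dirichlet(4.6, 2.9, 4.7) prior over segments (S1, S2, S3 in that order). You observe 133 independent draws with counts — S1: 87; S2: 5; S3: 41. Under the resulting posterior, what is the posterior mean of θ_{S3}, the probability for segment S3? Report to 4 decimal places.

The Dirichlet prior is conjugate to the Multinomial likelihood: each posterior αⱼ = prior αⱼ + observed count nⱼ.
Posterior concentration: (91.6, 7.9, 45.7), total = 145.2.
E[θ_{S3}|data] = α_{S3}/Σα = 45.7/145.2 = 0.3147.

0.3147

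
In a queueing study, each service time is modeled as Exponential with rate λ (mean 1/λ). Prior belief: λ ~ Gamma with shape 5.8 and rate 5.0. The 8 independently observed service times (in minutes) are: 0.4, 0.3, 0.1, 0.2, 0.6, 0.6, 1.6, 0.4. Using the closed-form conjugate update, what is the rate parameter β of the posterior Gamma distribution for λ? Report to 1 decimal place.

9.2

With a Gamma(shape α, rate β) prior on the exponential rate λ, the posterior after n observations with total T = Σxᵢ is Gamma(α+n, β+T).
Sum of observations T = 4.2 minutes; n = 8.
Posterior: Gamma(5.8+8, 5.0+4.2) = Gamma(13.8, 9.2).
Posterior β = 9.2.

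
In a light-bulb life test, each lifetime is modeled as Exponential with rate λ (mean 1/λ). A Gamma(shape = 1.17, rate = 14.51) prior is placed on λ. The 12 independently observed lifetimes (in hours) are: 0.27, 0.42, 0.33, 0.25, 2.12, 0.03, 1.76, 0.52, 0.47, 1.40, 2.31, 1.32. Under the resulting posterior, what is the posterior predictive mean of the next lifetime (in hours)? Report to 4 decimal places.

2.1126

With a Gamma(shape α, rate β) prior on the exponential rate λ, the posterior after n observations with total T = Σxᵢ is Gamma(α+n, β+T).
Sum of observations T = 11.20 hours; n = 12.
Posterior: Gamma(1.17+12, 14.51+11.20) = Gamma(13.17, 25.71).
The predictive distribution for the next observation is Lomax; its mean is β/(α−1) = 25.71/12.17 = 2.1126.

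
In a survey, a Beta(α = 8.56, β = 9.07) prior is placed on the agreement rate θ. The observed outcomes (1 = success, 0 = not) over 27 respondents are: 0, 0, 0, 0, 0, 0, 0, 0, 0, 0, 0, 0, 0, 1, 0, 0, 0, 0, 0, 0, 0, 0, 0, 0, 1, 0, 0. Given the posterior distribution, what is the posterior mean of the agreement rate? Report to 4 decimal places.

The Beta prior is conjugate to a Binomial/Bernoulli likelihood; the update adds successes to α and failures to β.
Posterior: Beta(α+k, β+n−k) = Beta(8.56+2, 9.07+25) = Beta(10.56, 34.07).
Posterior mean = α/(α+β) = 10.56/44.63 = 0.2366.

0.2366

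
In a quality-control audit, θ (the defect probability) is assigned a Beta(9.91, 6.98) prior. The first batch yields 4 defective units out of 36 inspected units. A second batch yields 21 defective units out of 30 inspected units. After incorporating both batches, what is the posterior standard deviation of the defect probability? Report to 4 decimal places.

0.0539

The Beta prior is conjugate to a Binomial/Bernoulli likelihood; the update adds successes to α and failures to β.
After batch 1: Beta(9.91+4, 6.98+32) = Beta(13.91, 38.98).
After batch 2: Beta(13.91+21, 38.98+9) = Beta(34.91, 47.98).
Var = αβ/((α+β)²(α+β+1)) = 34.91·47.98/(82.89²·83.89) = 0.00290600; SD = √0.00290600 = 0.0539.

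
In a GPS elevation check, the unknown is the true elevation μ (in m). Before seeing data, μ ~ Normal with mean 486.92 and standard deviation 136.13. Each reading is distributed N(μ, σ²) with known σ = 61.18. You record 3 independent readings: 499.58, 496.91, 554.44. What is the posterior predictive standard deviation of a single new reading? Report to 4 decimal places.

For Normal data with known variance σ², a Normal(μ₀, σ₀²) prior on μ is conjugate. Posterior precision = 1/σ₀² + n/σ²; posterior mean is the precision-weighted average of μ₀ and x̄.
σ₀² = 136.13² = 18531.3769, σ² = 61.18² = 3742.9924; σ² + n·σ₀² = 3742.9924 + 3·18531.3769 = 59337.1231.
Posterior precision = 1/σ₀² + n/σ² = 1/18531.3769 + 3/3742.9924 = (σ² + n·σ₀²)/(σ₀²σ²) = 59337.1231/(18531.3769·3742.9924); posterior variance σₙ² = σ₀²σ²/(σ² + n·σ₀²) = 18531.3769·3742.9924/59337.1231 = 1168.961339.
Predictive variance for one new observation = σₙ² + σ² = 18531.3769·3742.9924/59337.1231 + 3742.9924 = σ²·(σ₀² + 59337.1231)/59337.1231 = 3742.9924·77868.5/59337.1231 = 4911.953739; SD = √(3742.9924·77868.5/59337.1231) = 70.0853.

70.0853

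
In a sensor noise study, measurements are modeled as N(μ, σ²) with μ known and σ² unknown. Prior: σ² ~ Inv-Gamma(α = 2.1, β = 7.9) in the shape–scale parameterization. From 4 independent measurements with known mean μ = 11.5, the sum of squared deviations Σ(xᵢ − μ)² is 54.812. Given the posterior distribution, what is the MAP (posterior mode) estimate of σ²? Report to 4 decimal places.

With known mean μ and an Inverse-Gamma(α, β) prior on σ², the Normal likelihood is conjugate: posterior is Inv-Gamma(α + n/2, β + Σ(xᵢ−μ)²/2).
Posterior: Inv-Gamma(2.1 + 4/2, 7.9 + 54.812/2) = Inv-Gamma(4.10, 35.3060).
Mode = β/(α+1) = 35.3060/5.10 = 6.9227.

6.9227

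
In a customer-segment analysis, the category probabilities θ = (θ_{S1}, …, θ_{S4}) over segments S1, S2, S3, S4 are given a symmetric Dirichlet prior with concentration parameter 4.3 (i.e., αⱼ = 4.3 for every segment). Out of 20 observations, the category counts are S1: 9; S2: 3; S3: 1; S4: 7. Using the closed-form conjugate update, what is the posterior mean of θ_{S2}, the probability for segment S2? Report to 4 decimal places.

The Dirichlet prior is conjugate to the Multinomial likelihood: each posterior αⱼ = prior αⱼ + observed count nⱼ.
Posterior concentration: (13.3, 7.3, 5.3, 11.3), total = 37.2.
E[θ_{S2}|data] = α_{S2}/Σα = 7.3/37.2 = 0.1962.

0.1962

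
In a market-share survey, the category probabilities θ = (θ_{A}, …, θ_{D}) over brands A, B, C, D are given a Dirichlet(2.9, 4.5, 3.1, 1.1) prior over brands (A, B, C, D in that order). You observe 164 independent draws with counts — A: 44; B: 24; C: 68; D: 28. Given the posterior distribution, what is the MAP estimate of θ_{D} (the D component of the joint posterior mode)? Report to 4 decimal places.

0.1638

The Dirichlet prior is conjugate to the Multinomial likelihood: each posterior αⱼ = prior αⱼ + observed count nⱼ.
Posterior concentration: (46.9, 28.5, 71.1, 29.1), total = 175.6.
Joint mode component: (α_{D}−1)/(Σα−K) = 28.1/171.6 = 0.1638.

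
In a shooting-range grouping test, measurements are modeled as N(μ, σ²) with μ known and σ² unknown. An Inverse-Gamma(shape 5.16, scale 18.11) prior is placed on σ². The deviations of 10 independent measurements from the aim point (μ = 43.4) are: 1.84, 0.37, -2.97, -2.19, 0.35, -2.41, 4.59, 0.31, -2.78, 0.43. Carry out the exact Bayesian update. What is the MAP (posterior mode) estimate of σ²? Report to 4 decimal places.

With known mean μ and an Inverse-Gamma(α, β) prior on σ², the Normal likelihood is conjugate: posterior is Inv-Gamma(α + n/2, β + Σ(xᵢ−μ)²/2).
Σ(xᵢ−μ)² = (1.84)² + (0.37)² + (-2.97)² + (-2.19)² + (0.35)² + (-2.41)² + (4.59)² + (0.31)² + (-2.78)² + (0.43)² = 52.1476.
Posterior: Inv-Gamma(5.16 + 10/2, 18.11 + 52.1476/2) = Inv-Gamma(10.16, 44.18380).
Mode = β/(α+1) = 44.18380/11.16 = 3.9591.

3.9591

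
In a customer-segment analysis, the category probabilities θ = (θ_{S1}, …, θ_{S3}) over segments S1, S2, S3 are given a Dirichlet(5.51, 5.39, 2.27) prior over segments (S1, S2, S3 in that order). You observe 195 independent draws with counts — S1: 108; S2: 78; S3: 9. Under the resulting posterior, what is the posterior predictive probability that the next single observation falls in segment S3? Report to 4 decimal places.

The Dirichlet prior is conjugate to the Multinomial likelihood: each posterior αⱼ = prior αⱼ + observed count nⱼ.
Posterior concentration: (113.51, 83.39, 11.27), total = 208.17.
P(next = S3 | data) = α_{S3}/Σα = 0.0541.

0.0541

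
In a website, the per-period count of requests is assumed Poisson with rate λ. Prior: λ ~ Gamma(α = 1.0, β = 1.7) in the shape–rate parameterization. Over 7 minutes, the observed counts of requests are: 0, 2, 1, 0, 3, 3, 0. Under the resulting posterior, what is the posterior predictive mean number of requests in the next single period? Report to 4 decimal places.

With a Gamma(shape α, rate β) prior, the Poisson likelihood is conjugate: the posterior is Gamma(α + ΣXᵢ, β + n).
Sum of counts S = 9 over n = 7 minutes.
Posterior: Gamma(α+S, β+n) = Gamma(1.0+9, 1.7+7) = Gamma(10.0, 8.7).
The predictive distribution for one future period is NegBinom with mean α/β = 1.1494.

1.1494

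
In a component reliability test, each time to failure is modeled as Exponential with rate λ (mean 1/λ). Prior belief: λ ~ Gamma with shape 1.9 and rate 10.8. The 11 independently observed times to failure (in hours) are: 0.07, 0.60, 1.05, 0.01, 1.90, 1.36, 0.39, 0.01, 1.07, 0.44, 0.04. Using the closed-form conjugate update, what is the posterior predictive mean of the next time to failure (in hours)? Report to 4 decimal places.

With a Gamma(shape α, rate β) prior on the exponential rate λ, the posterior after n observations with total T = Σxᵢ is Gamma(α+n, β+T).
Sum of observations T = 6.94 hours; n = 11.
Posterior: Gamma(1.9+11, 10.8+6.94) = Gamma(12.9, 17.74).
The predictive distribution for the next observation is Lomax; its mean is β/(α−1) = 17.74/11.9 = 1.4908.

1.4908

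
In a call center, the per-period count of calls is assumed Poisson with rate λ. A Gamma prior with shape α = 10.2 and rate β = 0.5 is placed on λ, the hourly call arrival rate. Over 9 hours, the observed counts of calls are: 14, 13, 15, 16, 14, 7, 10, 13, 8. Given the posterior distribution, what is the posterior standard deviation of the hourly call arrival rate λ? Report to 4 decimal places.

With a Gamma(shape α, rate β) prior, the Poisson likelihood is conjugate: the posterior is Gamma(α + ΣXᵢ, β + n).
Sum of counts S = 110 over n = 9 hours.
Posterior: Gamma(α+S, β+n) = Gamma(10.2+110, 0.5+9) = Gamma(120.2, 9.5).
SD = √α/β = √120.2/9.5 = 1.1541.

1.1541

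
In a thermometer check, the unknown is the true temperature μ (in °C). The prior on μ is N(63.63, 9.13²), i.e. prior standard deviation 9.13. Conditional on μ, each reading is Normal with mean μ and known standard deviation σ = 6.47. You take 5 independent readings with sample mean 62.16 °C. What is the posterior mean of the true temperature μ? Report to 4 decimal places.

For Normal data with known variance σ², a Normal(μ₀, σ₀²) prior on μ is conjugate. Posterior precision = 1/σ₀² + n/σ²; posterior mean is the precision-weighted average of μ₀ and x̄.
n·x̄ = 5·62.16 = 310.8.
σ₀² = 9.13² = 83.3569, σ² = 6.47² = 41.8609; σ² + n·σ₀² = 41.8609 + 5·83.3569 = 458.6454.
Posterior mean = (μ₀/σ₀² + n·x̄/σ²)/(1/σ₀² + n/σ²) = (σ²·μ₀ + σ₀²·n·x̄)/(σ² + n·σ₀²) = (41.8609·63.63 + 83.3569·310.8)/458.6454 = 28570.933587/458.6454 = 62.2942.

62.2942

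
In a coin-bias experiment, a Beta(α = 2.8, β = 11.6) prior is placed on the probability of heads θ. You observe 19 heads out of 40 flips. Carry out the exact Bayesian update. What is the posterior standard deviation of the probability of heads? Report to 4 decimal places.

0.0658

The Beta prior is conjugate to a Binomial/Bernoulli likelihood; the update adds successes to α and failures to β.
Posterior: Beta(α+k, β+n−k) = Beta(2.8+19, 11.6+21) = Beta(21.8, 32.6).
Var = αβ/((α+β)²(α+β+1)) = 21.8·32.6/(54.4²·55.4) = 0.00433477; SD = √0.00433477 = 0.0658.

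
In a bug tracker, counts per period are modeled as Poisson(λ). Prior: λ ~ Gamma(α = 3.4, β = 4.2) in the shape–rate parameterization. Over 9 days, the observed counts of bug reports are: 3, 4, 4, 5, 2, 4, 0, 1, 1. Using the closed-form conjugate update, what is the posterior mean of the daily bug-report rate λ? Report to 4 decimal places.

2.0758

With a Gamma(shape α, rate β) prior, the Poisson likelihood is conjugate: the posterior is Gamma(α + ΣXᵢ, β + n).
Sum of counts S = 24 over n = 9 days.
Posterior: Gamma(α+S, β+n) = Gamma(3.4+24, 4.2+9) = Gamma(27.4, 13.2).
Posterior mean = α/β = 27.4/13.2 = 2.0758.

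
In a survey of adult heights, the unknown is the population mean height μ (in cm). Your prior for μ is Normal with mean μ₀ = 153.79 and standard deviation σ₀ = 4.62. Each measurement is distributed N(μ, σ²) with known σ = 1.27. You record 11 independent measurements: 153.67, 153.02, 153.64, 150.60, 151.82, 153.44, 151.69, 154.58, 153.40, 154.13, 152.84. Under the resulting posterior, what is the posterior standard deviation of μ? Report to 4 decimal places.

0.3816

For Normal data with known variance σ², a Normal(μ₀, σ₀²) prior on μ is conjugate. Posterior precision = 1/σ₀² + n/σ²; posterior mean is the precision-weighted average of μ₀ and x̄.
σ₀² = 4.62² = 21.3444, σ² = 1.27² = 1.6129; σ² + n·σ₀² = 1.6129 + 11·21.3444 = 236.4013.
Posterior precision = 1/σ₀² + n/σ² = 1/21.3444 + 11/1.6129 = (σ² + n·σ₀²)/(σ₀²σ²) = 236.4013/(21.3444·1.6129); posterior variance σₙ² = σ₀²σ²/(σ² + n·σ₀²) = 21.3444·1.6129/236.4013 = 0.145627.
Posterior SD = √σₙ² = √(21.3444·1.6129/236.4013) = 0.3816.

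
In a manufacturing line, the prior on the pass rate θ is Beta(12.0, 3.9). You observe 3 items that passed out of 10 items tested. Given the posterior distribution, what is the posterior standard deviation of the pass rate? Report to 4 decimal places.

0.0952

The Beta prior is conjugate to a Binomial/Bernoulli likelihood; the update adds successes to α and failures to β.
Posterior: Beta(α+k, β+n−k) = Beta(12.0+3, 3.9+7) = Beta(15.0, 10.9).
Var = αβ/((α+β)²(α+β+1)) = 15.0·10.9/(25.9²·26.9) = 0.00906079; SD = √0.00906079 = 0.0952.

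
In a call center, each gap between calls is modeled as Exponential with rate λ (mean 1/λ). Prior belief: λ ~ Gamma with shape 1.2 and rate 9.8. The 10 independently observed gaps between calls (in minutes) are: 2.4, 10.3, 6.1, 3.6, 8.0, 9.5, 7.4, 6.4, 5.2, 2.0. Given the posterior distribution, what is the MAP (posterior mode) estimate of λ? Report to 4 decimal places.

0.1443

With a Gamma(shape α, rate β) prior on the exponential rate λ, the posterior after n observations with total T = Σxᵢ is Gamma(α+n, β+T).
Sum of observations T = 60.9 minutes; n = 10.
Posterior: Gamma(1.2+10, 9.8+60.9) = Gamma(11.2, 70.7).
Mode = (α−1)/β = 0.1443.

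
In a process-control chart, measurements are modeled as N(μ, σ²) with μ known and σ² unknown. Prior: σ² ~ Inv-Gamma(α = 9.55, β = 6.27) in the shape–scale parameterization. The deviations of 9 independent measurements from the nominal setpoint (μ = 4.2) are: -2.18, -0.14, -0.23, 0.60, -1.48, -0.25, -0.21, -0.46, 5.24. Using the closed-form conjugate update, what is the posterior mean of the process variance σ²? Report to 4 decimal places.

With known mean μ and an Inverse-Gamma(α, β) prior on σ², the Normal likelihood is conjugate: posterior is Inv-Gamma(α + n/2, β + Σ(xᵢ−μ)²/2).
Σ(xᵢ−μ)² = (-2.18)² + (-0.14)² + (-0.23)² + (0.60)² + (-1.48)² + (-0.25)² + (-0.21)² + (-0.46)² + (5.24)² = 35.1511.
Posterior: Inv-Gamma(9.55 + 9/2, 6.27 + 35.1511/2) = Inv-Gamma(14.05, 23.84555).
E[σ²|data] = β/(α−1) = 23.84555/13.05 = 1.8272.

1.8272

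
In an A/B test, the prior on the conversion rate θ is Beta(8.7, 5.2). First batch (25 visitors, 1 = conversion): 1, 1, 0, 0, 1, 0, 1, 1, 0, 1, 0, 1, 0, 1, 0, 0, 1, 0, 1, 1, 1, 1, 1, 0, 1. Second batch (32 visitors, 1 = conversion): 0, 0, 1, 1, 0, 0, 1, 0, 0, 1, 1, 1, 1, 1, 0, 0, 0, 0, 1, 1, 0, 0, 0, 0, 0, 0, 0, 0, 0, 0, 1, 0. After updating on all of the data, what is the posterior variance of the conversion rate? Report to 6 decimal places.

0.003475

The Beta prior is conjugate to a Binomial/Bernoulli likelihood; the update adds successes to α and failures to β.
After batch 1: Beta(8.7+15, 5.2+10) = Beta(23.7, 15.2).
After batch 2: Beta(23.7+11, 15.2+21) = Beta(34.7, 36.2).
Var = αβ/((α+β)²(α+β+1)) = 34.7·36.2/(70.9²·71.9) = 0.003475.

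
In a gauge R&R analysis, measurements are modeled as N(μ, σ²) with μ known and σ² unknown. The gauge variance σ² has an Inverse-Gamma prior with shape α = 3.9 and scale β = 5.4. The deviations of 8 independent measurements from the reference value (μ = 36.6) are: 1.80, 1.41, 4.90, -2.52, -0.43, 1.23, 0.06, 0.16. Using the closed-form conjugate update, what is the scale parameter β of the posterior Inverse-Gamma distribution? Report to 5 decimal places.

With known mean μ and an Inverse-Gamma(α, β) prior on σ², the Normal likelihood is conjugate: posterior is Inv-Gamma(α + n/2, β + Σ(xᵢ−μ)²/2).
Σ(xᵢ−μ)² = (1.80)² + (1.41)² + (4.90)² + (-2.52)² + (-0.43)² + (1.23)² + (0.06)² + (0.16)² = 37.3155.
Posterior: Inv-Gamma(3.9 + 8/2, 5.4 + 37.3155/2) = Inv-Gamma(7.90, 24.05775).
Posterior β = 24.05775.

24.05775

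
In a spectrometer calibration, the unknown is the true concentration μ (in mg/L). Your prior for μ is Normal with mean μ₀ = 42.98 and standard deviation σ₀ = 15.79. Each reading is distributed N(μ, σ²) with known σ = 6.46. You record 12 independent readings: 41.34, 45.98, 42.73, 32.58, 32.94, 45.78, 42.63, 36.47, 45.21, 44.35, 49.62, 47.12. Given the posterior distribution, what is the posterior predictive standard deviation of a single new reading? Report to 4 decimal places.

6.7202

For Normal data with known variance σ², a Normal(μ₀, σ₀²) prior on μ is conjugate. Posterior precision = 1/σ₀² + n/σ²; posterior mean is the precision-weighted average of μ₀ and x̄.
σ₀² = 15.79² = 249.3241, σ² = 6.46² = 41.7316; σ² + n·σ₀² = 41.7316 + 12·249.3241 = 3033.6208.
Posterior precision = 1/σ₀² + n/σ² = 1/249.3241 + 12/41.7316 = (σ² + n·σ₀²)/(σ₀²σ²) = 3033.6208/(249.3241·41.7316); posterior variance σₙ² = σ₀²σ²/(σ² + n·σ₀²) = 249.3241·41.7316/3033.6208 = 3.429794.
Predictive variance for one new observation = σₙ² + σ² = 249.3241·41.7316/3033.6208 + 41.7316 = σ²·(σ₀² + 3033.6208)/3033.6208 = 41.7316·3282.9449/3033.6208 = 45.161394; SD = √(41.7316·3282.9449/3033.6208) = 6.7202.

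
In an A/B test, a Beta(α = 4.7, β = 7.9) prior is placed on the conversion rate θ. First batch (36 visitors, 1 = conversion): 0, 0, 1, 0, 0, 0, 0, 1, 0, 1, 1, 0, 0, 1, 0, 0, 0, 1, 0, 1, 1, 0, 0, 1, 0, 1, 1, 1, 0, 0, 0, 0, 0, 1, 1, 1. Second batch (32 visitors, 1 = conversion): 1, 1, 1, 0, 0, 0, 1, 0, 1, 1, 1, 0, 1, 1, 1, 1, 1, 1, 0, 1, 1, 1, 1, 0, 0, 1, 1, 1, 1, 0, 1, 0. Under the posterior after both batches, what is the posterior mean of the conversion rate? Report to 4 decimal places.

0.5174

The Beta prior is conjugate to a Binomial/Bernoulli likelihood; the update adds successes to α and failures to β.
After batch 1: Beta(4.7+15, 7.9+21) = Beta(19.7, 28.9).
After batch 2: Beta(19.7+22, 28.9+10) = Beta(41.7, 38.9).
Posterior mean = α/(α+β) = 41.7/80.6 = 0.5174.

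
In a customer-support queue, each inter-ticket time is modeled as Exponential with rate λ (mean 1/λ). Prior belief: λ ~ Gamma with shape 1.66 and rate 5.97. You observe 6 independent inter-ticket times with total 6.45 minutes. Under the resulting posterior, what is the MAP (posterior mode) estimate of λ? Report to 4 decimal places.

With a Gamma(shape α, rate β) prior on the exponential rate λ, the posterior after n observations with total T = Σxᵢ is Gamma(α+n, β+T).
Posterior: Gamma(1.66+6, 5.97+6.45) = Gamma(7.66, 12.42).
Mode = (α−1)/β = 0.5362.

0.5362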